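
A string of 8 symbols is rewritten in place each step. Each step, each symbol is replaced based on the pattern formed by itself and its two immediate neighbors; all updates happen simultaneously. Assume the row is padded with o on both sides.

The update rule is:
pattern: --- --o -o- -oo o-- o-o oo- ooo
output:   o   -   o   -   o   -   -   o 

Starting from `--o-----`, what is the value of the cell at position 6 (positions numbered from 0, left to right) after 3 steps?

o

o-ooooo-
---ooo--
oo--o-o-
position 6 holds o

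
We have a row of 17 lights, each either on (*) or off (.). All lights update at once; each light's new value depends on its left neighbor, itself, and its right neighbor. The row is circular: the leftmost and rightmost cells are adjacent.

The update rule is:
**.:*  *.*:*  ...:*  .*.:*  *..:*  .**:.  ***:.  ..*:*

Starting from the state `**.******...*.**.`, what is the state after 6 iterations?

******.....**.**.

.**.....******.**
*.******.....**.*
**.....******.**.
.******.....**.**
*.....******.**.*
******.....**.**.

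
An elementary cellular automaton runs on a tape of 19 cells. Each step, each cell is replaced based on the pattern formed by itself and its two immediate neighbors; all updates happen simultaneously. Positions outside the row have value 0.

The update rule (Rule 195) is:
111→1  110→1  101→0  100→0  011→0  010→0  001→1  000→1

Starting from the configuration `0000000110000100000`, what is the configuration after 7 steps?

1010101011111001000

1111111010111001111
0111111000011010111
1011111011101000011
0001111001100011101
1110111010101101100
0110011000000100101
1010101011111001000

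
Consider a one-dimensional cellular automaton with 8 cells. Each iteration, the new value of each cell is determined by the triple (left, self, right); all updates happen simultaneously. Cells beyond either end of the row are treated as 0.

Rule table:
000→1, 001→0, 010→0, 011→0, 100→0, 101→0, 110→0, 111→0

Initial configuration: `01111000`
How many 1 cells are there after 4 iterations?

5

00000011
11111000
00000011  (repeats iteration 1; period 2)
iteration 4: 11111000
count of 1: 5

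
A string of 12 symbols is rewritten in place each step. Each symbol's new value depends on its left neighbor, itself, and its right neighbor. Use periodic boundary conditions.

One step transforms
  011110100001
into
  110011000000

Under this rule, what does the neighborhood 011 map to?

1

At position 1 the neighborhood is 011; the next row has 1 there.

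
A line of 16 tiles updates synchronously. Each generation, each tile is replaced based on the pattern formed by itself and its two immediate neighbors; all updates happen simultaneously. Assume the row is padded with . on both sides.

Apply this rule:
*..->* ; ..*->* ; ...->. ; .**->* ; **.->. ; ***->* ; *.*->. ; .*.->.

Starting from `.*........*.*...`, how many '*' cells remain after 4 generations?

*.*......*...*..
...*....*.*.*.*.
..*.*..*.......*
.*...**.*.....*.
count of *: 5

5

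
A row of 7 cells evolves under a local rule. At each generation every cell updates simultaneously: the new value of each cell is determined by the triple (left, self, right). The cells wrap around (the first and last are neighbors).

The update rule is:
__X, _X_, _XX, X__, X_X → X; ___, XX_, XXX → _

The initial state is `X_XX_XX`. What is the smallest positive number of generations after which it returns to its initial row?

14

_XX_XX_
XX_XX_X
__XX_XX
XXX_XX_
X__XX_X
_XXX_XX
XX__XX_
X_XXX_X
_XX__XX
XX_XXX_
X_XX__X
_XX_XXX
XX_XX__
X_XX_XX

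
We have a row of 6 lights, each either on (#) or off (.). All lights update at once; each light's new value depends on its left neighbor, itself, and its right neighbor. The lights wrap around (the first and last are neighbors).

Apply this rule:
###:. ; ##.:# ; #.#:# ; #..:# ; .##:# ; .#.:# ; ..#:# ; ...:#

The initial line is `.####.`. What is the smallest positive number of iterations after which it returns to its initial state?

2

iteration 1: ##..##
iteration 2: .####.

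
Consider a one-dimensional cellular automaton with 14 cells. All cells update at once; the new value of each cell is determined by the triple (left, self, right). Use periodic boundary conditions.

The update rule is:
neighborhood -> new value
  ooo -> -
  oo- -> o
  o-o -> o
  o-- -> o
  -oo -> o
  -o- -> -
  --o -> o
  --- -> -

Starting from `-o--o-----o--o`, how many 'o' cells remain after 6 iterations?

8

o-oo-o---o-oo-
-oooo-o-o-oooo
oo--oo-o-oo--o
-oooooo-oooooo
oo----ooo----o
-oo--oo-oo--oo
count of o: 8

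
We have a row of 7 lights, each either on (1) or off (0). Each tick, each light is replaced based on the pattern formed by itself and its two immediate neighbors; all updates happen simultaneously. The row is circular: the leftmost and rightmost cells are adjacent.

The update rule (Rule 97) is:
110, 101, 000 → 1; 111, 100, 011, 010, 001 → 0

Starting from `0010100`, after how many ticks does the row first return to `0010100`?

28

tick 1: 1001001
tick 2: 1000000
tick 3: 0011110
tick 4: 1000010
tick 5: 0011001
tick 6: 0001000
tick 7: 1100011
tick 8: 0101000
tick 9: 0010011
tick 10: 0000001
tick 11: 0111100
tick 12: 0000101
tick 13: 0110010
tick 14: 0010000
tick 15: 1000111
tick 16: 1010000
tick 17: 0100110
tick 18: 0000010
tick 19: 1111000
tick 20: 0001010
tick 21: 1100100
tick 22: 0100000
tick 23: 0001111
tick 24: 0100001
tick 25: 1001100
tick 26: 0000100
tick 27: 1110001
tick 28: 0010100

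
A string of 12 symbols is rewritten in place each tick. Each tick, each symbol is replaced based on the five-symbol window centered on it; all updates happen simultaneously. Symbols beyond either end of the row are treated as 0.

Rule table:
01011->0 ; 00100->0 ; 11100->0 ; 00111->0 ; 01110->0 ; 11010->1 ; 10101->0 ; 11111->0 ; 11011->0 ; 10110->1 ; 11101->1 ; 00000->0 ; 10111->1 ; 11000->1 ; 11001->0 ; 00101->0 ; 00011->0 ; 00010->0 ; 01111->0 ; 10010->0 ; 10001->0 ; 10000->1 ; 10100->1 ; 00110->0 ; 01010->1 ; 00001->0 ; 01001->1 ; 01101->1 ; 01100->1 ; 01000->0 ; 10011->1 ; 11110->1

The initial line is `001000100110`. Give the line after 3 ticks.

000000011011
000000001011
000000000011

000000000011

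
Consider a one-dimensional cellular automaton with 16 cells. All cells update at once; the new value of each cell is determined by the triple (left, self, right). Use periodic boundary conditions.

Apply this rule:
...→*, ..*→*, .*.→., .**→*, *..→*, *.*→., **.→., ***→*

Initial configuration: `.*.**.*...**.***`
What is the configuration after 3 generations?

...*...****..**.
***.******.***.*
**..*****..**..*

**..*****..**..*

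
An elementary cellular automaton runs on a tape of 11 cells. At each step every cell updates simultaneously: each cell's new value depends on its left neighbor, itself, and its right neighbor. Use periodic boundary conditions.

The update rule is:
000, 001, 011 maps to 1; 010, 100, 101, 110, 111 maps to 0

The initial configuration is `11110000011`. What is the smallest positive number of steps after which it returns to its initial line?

22

00000111110
11111100000
10000001111
00111111000
11100000011
00001111110
11111000000
10000011111
00111110000
11100000111
00001111100
11111000001
00000011111
01111110000
11000000111
00011111100
11110000001
00000111111
01111100000
11000001111
00011111000
11110000011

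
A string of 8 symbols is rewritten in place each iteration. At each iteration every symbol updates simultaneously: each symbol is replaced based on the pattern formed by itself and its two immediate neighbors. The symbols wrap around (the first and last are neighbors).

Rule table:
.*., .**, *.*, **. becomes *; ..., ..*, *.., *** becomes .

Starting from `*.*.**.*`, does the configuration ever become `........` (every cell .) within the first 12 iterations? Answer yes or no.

yes

iteration 1: ********
iteration 2: ........
all cells are . at iteration 2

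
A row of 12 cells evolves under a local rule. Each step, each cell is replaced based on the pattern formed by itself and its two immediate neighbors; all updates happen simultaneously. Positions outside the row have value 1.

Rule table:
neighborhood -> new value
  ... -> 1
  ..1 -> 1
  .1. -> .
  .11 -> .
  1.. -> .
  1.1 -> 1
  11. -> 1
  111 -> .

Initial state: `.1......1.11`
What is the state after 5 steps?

1.1..1.11.1.

step 1: 1..11111.1..
step 2: 1.1....11..1
step 3: 11..111.1.1.
step 4: .1.1..11.1.1
step 5: 1.1..1.11.1.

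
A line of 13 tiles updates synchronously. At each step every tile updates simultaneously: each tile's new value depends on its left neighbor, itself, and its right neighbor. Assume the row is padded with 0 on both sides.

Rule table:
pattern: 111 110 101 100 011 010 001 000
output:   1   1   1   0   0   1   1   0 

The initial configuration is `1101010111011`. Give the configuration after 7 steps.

0110110111111

step 1: 0111111011101
step 2: 1011111101111
step 3: 1101111110111
step 4: 0110111111011
step 5: 1011011111101
step 6: 1101101111111
step 7: 0110110111111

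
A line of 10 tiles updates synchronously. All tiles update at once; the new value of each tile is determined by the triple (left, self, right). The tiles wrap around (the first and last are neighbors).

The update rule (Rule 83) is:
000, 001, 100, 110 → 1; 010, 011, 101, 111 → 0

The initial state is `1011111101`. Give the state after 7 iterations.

0000100100

1000000100
0111111011
0000001001
1111110110
0000010010
1111101101
0000100100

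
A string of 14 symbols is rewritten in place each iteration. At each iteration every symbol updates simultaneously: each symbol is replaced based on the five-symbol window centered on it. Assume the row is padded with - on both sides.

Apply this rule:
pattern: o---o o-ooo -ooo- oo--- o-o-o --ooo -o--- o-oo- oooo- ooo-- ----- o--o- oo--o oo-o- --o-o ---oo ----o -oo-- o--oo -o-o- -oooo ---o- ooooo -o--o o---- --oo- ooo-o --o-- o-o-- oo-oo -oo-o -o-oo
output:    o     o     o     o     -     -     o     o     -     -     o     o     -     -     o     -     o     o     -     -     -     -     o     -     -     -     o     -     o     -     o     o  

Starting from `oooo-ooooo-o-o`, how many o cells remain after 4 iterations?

iteration 1: ---o-o-o-o---o
iteration 2: oo-o-----ooo--
iteration 3: -o-oo-oo--o-o-
iteration 4: -oooo-oo-oo-oo
count of o: 10

10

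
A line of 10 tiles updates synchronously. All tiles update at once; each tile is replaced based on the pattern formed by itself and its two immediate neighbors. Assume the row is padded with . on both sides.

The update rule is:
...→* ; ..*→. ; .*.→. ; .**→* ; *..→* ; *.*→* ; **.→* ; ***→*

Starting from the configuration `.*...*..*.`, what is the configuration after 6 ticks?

.*********

..**..*..*
*.***..*..
.*****..**
.******.**
.*********
.*********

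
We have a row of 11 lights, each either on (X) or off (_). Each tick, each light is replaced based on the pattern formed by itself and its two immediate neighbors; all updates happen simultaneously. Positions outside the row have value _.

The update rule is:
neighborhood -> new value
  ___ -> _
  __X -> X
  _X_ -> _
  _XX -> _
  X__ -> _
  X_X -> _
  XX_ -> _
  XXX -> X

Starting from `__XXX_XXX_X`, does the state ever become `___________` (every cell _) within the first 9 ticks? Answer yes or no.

_X_X___X___
X_____X____
_____X_____
____X______
___X_______
__X________
_X_________
X__________
___________
all cells are _ at tick 9

yes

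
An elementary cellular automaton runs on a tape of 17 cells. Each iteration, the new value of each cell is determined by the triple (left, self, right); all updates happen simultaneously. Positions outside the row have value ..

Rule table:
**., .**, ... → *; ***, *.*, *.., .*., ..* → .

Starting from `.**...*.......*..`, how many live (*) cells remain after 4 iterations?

.**.*...*****...*
.**...*.*...*.*..
.**.*.....*.....*
.**...***...***..
count of *: 8

8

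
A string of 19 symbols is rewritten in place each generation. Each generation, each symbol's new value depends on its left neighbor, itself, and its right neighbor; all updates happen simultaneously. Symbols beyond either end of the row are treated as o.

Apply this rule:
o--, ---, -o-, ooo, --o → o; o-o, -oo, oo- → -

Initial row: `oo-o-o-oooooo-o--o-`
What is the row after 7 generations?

oooooooooooooo---oo

o--o-o--oooo--oooo-
-ooo-ooo-oo-oo-oo--
--o---o----------oo
ooooooooooooooooo-o
oooooooooooooooo---
ooooooooooooooo-ooo
oooooooooooooo---oo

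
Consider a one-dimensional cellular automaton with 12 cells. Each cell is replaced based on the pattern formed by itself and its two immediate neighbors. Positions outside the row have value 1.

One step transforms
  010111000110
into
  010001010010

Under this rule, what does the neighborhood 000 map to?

At position 7 the neighborhood is 000; the next row has 1 there.

1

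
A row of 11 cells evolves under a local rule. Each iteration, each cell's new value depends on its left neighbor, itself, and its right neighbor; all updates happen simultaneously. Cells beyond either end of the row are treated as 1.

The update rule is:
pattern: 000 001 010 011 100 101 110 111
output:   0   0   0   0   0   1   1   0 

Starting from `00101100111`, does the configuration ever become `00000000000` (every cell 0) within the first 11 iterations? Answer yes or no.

00010100000
00001000000
00000000000
all cells are 0 at iteration 3

yes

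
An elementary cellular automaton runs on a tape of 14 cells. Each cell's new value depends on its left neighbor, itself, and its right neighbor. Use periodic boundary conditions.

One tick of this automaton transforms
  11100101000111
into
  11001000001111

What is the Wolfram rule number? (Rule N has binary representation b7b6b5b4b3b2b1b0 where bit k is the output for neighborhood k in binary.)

position 0: 111 → 1  (bit 7 = 1)
position 2: 110 → 0  (bit 6 = 0)
position 6: 101 → 0  (bit 5 = 0)
position 3: 100 → 0  (bit 4 = 0)
position 11: 011 → 1  (bit 3 = 1)
position 5: 010 → 0  (bit 2 = 0)
position 4: 001 → 1  (bit 1 = 1)
position 9: 000 → 0  (bit 0 = 0)
bits b7..b0 = 10001010 = 138

138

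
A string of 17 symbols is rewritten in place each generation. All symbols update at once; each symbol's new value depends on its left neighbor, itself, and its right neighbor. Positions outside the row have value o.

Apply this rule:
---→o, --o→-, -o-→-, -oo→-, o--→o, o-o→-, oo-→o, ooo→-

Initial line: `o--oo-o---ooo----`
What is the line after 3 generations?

oo--o--oo---oooo-
-oo--o--ooo----o-
--oo--o---oooo---

--oo--o---oooo---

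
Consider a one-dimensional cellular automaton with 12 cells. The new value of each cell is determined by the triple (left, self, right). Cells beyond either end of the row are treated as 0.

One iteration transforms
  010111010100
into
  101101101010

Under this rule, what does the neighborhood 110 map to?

At position 5 the neighborhood is 110; the next row has 1 there.

1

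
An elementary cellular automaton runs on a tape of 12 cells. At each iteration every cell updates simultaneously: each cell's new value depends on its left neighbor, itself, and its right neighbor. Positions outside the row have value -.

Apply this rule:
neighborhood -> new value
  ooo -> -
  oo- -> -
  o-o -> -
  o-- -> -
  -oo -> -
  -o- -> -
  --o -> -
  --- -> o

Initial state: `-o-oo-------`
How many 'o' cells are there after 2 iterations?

5

------oooooo
ooooo-------
count of o: 5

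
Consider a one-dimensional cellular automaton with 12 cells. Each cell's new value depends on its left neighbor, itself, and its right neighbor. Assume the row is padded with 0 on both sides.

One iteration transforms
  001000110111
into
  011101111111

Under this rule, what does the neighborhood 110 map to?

At position 7 the neighborhood is 110; the next row has 1 there.

1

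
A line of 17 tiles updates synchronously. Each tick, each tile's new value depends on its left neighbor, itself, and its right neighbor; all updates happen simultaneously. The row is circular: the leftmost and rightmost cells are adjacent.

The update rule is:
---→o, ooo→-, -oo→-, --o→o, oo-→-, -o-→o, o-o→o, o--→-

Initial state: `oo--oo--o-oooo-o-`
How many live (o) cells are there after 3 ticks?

7

---o---ooo----ooo
-ooo-oo----ooo---
o---o---ooo----oo
count of o: 7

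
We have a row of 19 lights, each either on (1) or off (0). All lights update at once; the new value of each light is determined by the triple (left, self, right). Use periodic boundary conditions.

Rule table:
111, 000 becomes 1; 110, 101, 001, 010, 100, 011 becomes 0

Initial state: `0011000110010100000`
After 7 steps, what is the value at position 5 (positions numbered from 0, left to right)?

1000010000000001111
0011000111111100111
0000010011111000010
1111000001110011000
0110011100100000010
0000001000001111000
1111100011100110011
position 5 holds 0

0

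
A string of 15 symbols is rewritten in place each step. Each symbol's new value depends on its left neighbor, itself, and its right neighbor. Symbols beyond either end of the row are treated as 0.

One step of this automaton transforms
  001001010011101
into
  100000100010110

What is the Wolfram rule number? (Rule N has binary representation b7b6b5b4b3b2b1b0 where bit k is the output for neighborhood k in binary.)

105

position 11: 111 → 0  (bit 7 = 0)
position 12: 110 → 1  (bit 6 = 1)
position 6: 101 → 1  (bit 5 = 1)
position 3: 100 → 0  (bit 4 = 0)
position 10: 011 → 1  (bit 3 = 1)
position 2: 010 → 0  (bit 2 = 0)
position 1: 001 → 0  (bit 1 = 0)
position 0: 000 → 1  (bit 0 = 1)
bits b7..b0 = 01101001 = 105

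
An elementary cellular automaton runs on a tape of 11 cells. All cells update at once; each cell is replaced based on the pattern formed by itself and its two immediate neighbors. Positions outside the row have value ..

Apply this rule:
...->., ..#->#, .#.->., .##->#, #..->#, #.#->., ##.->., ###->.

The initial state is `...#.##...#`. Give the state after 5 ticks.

..#..#.#.#.
.#.##.....#
#..#.#...#.
.##...#.#.#
##.#.#.....

##.#.#.....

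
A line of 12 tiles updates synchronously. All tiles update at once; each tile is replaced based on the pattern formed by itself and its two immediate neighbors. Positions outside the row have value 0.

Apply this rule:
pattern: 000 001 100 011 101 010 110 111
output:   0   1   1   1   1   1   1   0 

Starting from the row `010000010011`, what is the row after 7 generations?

111000111111
101101100001
111111110011
100000011111
110000110001
111001111011
101111001111

101111001111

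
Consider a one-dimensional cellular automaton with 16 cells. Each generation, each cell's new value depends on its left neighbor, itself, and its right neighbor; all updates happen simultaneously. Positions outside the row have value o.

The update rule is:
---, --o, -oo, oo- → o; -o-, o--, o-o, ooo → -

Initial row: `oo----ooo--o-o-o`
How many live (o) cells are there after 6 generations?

9

generation 1: -o-oooo-o-o----o
generation 2: ---o--o-----oooo
generation 3: -oo--o--ooooo---
generation 4: -oo-o--oo---o-oo
generation 5: -oo---ooo-oo--o-
generation 6: -oo-ooo-o-oo-o--
count of o: 9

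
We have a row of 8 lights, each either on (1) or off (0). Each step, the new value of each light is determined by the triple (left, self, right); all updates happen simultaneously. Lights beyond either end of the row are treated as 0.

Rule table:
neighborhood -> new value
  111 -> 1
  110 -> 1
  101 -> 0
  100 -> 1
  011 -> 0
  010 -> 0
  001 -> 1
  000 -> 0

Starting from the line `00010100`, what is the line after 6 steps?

00010000

00100010
01010101
10000000
01000000
10100000
00010000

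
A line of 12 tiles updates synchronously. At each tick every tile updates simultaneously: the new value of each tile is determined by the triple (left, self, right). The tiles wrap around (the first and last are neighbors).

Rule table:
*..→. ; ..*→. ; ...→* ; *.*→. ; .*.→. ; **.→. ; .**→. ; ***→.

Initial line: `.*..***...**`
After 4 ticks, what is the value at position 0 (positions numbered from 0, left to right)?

*

tick 1: ........*...
tick 2: *******...**
tick 3: ........*...  (repeats tick 1; period 2)
tick 4: *******...**
position 0 holds *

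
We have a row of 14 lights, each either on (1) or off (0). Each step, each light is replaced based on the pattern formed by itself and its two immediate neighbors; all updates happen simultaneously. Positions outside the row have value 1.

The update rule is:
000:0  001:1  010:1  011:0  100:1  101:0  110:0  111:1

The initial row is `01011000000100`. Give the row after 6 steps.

01011101010001

01000100001111
01101110010111
00000101110011
10001100101101
01010011100000
01011101010001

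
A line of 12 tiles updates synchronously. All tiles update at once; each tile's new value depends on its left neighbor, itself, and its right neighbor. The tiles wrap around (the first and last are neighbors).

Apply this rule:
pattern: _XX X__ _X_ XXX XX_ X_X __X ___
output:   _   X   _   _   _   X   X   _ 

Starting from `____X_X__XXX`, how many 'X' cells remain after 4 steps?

X__X_X_XX___
_XX_X_X__X_X
X__X_X_XX_X_
_XX_X_X__X_X
count of X: 6

6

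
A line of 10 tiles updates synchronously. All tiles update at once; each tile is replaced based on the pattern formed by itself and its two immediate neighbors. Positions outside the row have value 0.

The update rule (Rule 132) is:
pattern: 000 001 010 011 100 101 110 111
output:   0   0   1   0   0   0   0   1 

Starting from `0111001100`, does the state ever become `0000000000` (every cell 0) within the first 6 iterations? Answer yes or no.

no

iteration 1: 0010000000
iteration 2: 0010000000  (fixed point — unchanged through iteration 6)
iteration 6 is 0010000000, still not uniform 0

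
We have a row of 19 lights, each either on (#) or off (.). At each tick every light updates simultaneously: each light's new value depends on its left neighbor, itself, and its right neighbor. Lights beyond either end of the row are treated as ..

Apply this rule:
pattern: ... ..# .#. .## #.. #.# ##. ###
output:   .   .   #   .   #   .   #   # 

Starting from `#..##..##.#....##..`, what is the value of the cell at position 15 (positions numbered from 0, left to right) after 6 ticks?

##..##..#.##....##.
.##..##.#..##....##
..##..#.##..##....#
...##.#..##..##...#
....#.##..##..##..#
....#..##..##..##.#
position 15 holds #

#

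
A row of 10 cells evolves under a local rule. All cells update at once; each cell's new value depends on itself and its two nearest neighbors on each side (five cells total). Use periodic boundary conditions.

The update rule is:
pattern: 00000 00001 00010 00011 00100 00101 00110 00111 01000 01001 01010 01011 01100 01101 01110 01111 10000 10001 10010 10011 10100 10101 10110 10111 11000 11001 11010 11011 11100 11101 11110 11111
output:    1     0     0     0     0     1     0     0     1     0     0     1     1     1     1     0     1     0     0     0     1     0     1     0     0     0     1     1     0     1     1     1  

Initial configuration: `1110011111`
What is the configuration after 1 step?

1100000111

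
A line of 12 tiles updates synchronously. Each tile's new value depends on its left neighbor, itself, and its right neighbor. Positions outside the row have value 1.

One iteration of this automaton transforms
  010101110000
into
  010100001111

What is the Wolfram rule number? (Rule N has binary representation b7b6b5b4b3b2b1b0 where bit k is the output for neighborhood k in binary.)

23

position 6: 111 → 0  (bit 7 = 0)
position 7: 110 → 0  (bit 6 = 0)
position 0: 101 → 0  (bit 5 = 0)
position 8: 100 → 1  (bit 4 = 1)
position 5: 011 → 0  (bit 3 = 0)
position 1: 010 → 1  (bit 2 = 1)
position 11: 001 → 1  (bit 1 = 1)
position 9: 000 → 1  (bit 0 = 1)
bits b7..b0 = 00010111 = 23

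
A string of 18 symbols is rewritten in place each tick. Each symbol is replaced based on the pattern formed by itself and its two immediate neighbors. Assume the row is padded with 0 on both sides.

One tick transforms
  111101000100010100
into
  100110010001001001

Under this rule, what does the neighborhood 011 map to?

At position 0 the neighborhood is 011; the next row has 1 there.

1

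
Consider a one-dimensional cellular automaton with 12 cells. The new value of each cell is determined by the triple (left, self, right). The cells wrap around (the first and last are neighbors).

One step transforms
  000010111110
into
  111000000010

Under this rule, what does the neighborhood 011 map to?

At position 6 the neighborhood is 011; the next row has 0 there.

0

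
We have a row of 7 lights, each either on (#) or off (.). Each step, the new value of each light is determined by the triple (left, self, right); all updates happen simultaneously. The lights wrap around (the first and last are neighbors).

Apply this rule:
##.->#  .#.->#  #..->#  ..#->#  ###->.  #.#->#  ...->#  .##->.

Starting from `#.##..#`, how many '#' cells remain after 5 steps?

5

step 1: ##.###.
step 2: .##..##
step 3: #.###.#
step 4: ##..##.
step 5: .###.##
count of #: 5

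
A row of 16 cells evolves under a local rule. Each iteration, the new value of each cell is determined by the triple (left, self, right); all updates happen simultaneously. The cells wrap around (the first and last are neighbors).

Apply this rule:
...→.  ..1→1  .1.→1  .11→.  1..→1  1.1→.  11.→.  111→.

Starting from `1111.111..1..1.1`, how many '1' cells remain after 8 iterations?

........111111..
.......1......1.
......111....111
1....1...1..1...
11..111.111111.1
..11............
.1..1...........
111111..........
count of 1: 6

6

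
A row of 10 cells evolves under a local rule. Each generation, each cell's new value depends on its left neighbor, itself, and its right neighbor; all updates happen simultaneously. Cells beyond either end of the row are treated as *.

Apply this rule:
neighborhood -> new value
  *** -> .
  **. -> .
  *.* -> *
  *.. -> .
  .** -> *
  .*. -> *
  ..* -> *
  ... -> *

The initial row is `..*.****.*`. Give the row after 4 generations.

.****...**
**....***.
...****..*
.***....**

.***....**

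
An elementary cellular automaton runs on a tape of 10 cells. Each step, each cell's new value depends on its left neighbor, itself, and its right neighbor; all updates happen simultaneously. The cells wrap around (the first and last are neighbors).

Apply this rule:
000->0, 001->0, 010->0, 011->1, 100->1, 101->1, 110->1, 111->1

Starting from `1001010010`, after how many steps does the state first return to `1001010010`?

0100101001
1010010100
0101001010
0010100101
1001010010

5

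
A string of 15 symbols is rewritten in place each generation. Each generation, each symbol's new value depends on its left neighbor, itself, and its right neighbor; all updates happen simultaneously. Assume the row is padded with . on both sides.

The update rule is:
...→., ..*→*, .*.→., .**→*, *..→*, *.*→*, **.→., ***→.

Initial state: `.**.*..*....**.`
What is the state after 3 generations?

.*.**.*.**..*.*

generation 1: **.*.**.*..**.*
generation 2: *.*.**.*.***.*.
generation 3: .*.**.*.**..*.*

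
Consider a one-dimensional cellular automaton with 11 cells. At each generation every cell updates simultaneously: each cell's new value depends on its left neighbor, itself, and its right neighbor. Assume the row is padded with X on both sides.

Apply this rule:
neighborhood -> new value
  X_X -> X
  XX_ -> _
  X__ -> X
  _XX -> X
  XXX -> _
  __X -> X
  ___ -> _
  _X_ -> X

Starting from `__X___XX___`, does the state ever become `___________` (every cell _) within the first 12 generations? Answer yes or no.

generation 1: XXXX_XX_X_X
generation 2: ____XX_XXXX
generation 3: X__XX_XX___
generation 4: _XXX_XX_X_X
generation 5: XX__XX_XXXX
generation 6: __XXX_XX___
generation 7: XXX__XX_X_X
generation 8: ___XXX_XXXX
generation 9: X_XX__XX___
generation 10: _XX_XXX_X_X
generation 11: XX_XX__XXXX
generation 12: __XX_XXX___
generation 12 is __XX_XXX___, still not uniform _

no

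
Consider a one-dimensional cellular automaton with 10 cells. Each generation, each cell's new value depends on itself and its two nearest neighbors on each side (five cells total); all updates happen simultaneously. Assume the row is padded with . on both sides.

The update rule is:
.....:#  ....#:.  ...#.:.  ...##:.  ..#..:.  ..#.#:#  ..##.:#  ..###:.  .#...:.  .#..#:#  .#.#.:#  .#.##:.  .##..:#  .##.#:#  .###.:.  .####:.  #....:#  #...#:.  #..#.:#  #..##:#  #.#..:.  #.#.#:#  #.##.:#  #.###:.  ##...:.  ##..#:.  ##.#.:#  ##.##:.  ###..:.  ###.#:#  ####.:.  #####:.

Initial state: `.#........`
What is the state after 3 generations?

generation 1: ...#######
generation 2: #.........
generation 3: ..########

..########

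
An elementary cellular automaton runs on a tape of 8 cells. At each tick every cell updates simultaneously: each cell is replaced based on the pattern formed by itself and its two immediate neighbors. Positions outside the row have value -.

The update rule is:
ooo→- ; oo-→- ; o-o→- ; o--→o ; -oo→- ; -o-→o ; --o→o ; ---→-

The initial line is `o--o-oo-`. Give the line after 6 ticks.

o------o

oooo---o
----o-oo
---oo---
--o--o--
-oooooo-
o------o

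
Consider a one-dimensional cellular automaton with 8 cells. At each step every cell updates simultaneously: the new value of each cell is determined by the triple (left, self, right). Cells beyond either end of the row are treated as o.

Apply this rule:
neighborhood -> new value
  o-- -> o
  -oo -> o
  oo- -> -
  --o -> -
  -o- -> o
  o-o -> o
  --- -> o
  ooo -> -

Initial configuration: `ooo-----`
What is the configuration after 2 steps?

oo-o---o

---oooo-
oo-o---o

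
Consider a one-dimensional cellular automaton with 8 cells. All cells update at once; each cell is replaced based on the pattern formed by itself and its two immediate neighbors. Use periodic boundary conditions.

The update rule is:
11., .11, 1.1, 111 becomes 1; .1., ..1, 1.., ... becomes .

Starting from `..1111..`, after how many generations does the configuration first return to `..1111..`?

generation 1: ..1111..

1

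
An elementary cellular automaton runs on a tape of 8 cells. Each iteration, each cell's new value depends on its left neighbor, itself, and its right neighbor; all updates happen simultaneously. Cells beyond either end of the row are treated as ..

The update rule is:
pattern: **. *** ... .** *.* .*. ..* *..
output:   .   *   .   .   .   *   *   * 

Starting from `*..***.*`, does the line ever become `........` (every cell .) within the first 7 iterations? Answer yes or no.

***.*..*
.*..****
****.**.
.**....*
*..*..**
******..
.****.*.
iteration 7 is .****.*., still not uniform .

no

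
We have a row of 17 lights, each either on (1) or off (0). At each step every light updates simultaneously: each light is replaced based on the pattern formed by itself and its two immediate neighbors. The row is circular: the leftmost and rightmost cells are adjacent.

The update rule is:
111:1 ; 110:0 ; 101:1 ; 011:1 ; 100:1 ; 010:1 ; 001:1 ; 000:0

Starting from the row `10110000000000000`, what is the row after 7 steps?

10111011101111011

step 1: 11101000000000001
step 2: 11011100000000011
step 3: 10111010000000111
step 4: 01110111000001111
step 5: 11101110100011110
step 6: 11011101110111101
step 7: 10111011101111011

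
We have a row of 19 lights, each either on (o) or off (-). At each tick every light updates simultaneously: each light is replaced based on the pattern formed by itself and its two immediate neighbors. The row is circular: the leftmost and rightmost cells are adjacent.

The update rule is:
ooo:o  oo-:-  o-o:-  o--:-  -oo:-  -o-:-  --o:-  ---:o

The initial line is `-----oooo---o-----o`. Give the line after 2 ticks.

--o---------o--o--o

tick 1: -ooo--oo--o---ooo--
tick 2: --o---------o--o--o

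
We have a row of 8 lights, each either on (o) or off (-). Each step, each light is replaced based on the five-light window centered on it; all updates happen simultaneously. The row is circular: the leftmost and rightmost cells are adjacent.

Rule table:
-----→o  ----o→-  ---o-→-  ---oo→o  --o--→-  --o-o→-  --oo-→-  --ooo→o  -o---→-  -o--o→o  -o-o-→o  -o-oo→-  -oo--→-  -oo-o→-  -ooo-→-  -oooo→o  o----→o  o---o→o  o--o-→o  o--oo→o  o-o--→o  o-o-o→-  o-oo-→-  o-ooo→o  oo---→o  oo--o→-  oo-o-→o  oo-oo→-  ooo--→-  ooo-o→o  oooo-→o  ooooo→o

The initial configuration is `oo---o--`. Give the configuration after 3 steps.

--oo--oo
-o---o--
---o---o

---o---o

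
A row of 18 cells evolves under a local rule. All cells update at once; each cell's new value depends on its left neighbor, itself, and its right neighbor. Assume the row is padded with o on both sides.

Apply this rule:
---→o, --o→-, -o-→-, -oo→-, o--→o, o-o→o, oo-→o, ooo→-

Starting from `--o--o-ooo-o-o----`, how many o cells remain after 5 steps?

10

o--o--o--oo-o-ooo-
oo--o--o--oo-o--oo
-oo--o--o--oo-o---
o-oo--o--o--oo-oo-
oo-oo--o--o--oo-oo
count of o: 10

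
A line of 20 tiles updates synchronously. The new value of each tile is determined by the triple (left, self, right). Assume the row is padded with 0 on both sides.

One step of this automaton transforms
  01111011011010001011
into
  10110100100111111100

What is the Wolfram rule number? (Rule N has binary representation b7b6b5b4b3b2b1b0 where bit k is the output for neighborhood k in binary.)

position 2: 111 → 1  (bit 7 = 1)
position 4: 110 → 0  (bit 6 = 0)
position 5: 101 → 1  (bit 5 = 1)
position 13: 100 → 1  (bit 4 = 1)
position 1: 011 → 0  (bit 3 = 0)
position 12: 010 → 1  (bit 2 = 1)
position 0: 001 → 1  (bit 1 = 1)
position 14: 000 → 1  (bit 0 = 1)
bits b7..b0 = 10110111 = 183

183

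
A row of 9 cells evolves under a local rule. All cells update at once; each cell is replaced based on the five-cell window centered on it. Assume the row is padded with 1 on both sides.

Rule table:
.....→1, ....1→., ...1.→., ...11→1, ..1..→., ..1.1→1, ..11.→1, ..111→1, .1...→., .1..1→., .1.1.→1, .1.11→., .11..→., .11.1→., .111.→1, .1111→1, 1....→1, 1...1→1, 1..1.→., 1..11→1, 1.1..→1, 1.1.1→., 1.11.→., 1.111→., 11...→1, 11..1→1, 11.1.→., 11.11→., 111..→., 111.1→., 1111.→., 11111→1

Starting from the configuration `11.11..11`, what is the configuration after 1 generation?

.....1111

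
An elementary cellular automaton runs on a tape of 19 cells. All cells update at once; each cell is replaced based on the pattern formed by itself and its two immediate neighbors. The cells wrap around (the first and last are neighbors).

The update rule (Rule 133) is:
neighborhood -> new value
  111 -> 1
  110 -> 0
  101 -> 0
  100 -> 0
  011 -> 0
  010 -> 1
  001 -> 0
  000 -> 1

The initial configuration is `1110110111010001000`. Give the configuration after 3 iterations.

0100000010010101010
0101111010010101010
0100110010010101010

0100110010010101010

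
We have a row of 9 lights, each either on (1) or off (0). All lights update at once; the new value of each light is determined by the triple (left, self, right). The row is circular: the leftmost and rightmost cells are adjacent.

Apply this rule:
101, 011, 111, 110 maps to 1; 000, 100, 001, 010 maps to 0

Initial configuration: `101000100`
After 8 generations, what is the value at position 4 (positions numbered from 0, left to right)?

010000000
000000000
000000000  (fixed point — unchanged through generation 8)
position 4 holds 0

0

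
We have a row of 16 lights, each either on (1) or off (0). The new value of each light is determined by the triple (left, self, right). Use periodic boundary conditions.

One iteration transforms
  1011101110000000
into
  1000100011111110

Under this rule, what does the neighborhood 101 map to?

At position 1 the neighborhood is 101; the next row has 0 there.

0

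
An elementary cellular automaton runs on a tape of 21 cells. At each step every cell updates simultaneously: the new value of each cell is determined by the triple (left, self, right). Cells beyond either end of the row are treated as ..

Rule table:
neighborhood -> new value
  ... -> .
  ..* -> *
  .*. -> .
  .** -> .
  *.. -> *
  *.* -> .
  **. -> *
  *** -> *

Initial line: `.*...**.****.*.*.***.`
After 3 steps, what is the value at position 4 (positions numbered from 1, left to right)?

*.*.*.*..***......***
.......**.***....*.**
......*.*..***..*...*
position 4 holds .

.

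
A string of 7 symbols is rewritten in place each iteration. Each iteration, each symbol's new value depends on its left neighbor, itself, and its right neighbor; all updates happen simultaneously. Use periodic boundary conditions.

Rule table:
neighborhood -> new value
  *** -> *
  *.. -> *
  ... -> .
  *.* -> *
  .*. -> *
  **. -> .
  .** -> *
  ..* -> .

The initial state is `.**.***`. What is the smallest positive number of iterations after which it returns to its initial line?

7

**.***.
*.***.*
.***.**
***.**.
**.**.*
*.**.**
.**.***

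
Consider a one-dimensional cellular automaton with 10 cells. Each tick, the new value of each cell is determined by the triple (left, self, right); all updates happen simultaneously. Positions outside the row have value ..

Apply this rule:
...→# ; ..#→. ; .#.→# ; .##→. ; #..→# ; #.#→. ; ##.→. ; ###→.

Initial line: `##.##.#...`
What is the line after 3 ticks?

.....#####

......####
#####.....
.....#####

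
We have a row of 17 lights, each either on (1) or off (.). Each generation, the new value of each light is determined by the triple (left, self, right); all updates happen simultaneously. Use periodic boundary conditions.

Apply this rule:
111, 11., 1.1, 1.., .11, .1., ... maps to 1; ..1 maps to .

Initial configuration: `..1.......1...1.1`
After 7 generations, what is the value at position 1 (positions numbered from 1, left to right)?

generation 1: 1.1111111.111.111
generation 2: 11111111111111111
generation 3: 11111111111111111  (fixed point — unchanged through generation 7)
position 1 holds 1

1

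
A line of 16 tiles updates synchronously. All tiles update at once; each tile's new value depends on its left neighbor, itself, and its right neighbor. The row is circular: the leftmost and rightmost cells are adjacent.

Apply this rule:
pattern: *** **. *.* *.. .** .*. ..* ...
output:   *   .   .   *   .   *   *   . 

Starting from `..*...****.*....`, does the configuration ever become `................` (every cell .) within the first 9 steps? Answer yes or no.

no

step 1: .***.*.**..**...
step 2: *.*..*...**..*..
step 3: *.*****.*..*****
step 4: ...***..***.****
step 5: *.*.*.**.*...**.
step 6: *.*.*....**.*...
step 7: *.*.**..*...**.*
step 8: ..*...****.*....  (repeats step 0; period 8)
step 9: .***.*.**..**...
step 9 is .***.*.**..**..., still not uniform .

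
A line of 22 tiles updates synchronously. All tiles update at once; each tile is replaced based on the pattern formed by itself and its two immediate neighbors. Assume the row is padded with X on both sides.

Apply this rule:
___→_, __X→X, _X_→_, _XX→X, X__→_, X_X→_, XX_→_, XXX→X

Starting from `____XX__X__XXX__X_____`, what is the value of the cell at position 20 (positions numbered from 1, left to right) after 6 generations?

___XX__X__XXX__X_____X
__XX__X__XXX__X_____XX
_XX__X__XXX__X_____XXX
_X__X__XXX__X_____XXXX
___X__XXX__X_____XXXXX
__X__XXX__X_____XXXXXX
position 20 holds X

X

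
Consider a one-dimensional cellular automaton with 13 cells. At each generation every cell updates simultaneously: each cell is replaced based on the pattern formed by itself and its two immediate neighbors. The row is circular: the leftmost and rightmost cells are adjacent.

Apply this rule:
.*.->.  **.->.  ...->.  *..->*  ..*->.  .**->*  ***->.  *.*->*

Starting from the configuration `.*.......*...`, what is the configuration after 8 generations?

....*....*...

..*.......*..
...*.......*.
....*.......*
*....*.......
.*....*......
..*....*.....
...*....*....
....*....*...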